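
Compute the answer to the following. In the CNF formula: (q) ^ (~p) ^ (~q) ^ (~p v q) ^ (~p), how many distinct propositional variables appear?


Identify each variable that appears in the formula.
Variables found: p, q
Count = 2

2


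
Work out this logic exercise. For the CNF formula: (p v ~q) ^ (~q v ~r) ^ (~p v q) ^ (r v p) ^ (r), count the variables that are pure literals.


Check each variable for pure literal status:
p: mixed (not pure)
q: mixed (not pure)
r: mixed (not pure)
Pure literal count = 0

0


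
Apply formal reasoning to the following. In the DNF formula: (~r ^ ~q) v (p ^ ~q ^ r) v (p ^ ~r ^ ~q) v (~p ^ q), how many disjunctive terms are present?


A DNF formula is a disjunction of terms (conjunctions).
Terms are separated by v.
Counting the disjuncts: 4 terms.

4


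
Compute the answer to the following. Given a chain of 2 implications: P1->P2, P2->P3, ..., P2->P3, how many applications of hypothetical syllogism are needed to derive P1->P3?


With 2 implications in a chain connecting 3 propositions:
P1->P2, P2->P3, ..., P2->P3
Steps needed = (number of implications) - 1 = 2 - 1 = 1

1


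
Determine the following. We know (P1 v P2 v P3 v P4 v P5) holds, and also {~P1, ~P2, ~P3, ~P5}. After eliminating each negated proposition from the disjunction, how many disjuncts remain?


Original disjuncts (5): P1, P2, P3, P4, P5
Negated (eliminate): ~P1, ~P2, ~P3, ~P5
Remaining disjuncts: P4
Count = 5 - 4 = 1

1


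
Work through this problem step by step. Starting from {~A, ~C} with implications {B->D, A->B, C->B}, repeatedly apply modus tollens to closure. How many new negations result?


Initial negated facts: {~A, ~C}
Apply modus tollens to closure:
  (no implication fires)
Final negated: {~A, ~C}
New negations: {(none)}
Count = 0

0


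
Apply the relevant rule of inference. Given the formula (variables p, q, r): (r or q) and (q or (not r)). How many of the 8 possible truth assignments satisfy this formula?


Evaluate all 8 assignments for p, q, r:
p=0, q=0, r=0: 0
p=0, q=0, r=1: 0
p=0, q=1, r=0: 1
p=0, q=1, r=1: 1
p=1, q=0, r=0: 0
p=1, q=0, r=1: 0
p=1, q=1, r=0: 1
p=1, q=1, r=1: 1
Satisfying count = 4

4


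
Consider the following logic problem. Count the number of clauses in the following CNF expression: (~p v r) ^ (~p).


A CNF formula is a conjunction of clauses.
Clauses are separated by ^.
Counting the conjuncts: 2 clauses.

2


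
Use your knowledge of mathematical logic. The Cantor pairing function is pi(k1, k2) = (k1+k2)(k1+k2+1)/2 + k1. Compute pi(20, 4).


k1 + k2 = 24
(k1+k2)(k1+k2+1)/2 = 24 * 25 / 2 = 300
pi = 300 + 20 = 320

320


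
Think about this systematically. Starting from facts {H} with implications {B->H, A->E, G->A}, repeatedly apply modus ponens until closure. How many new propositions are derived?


Initial facts: {H}
Apply modus ponens to closure:
  (no implication fires)
Final known: {H}
New propositions: {(none)}
Count = 0

0


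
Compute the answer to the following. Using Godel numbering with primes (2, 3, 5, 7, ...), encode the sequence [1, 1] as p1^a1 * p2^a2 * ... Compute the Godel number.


Encode each element as an exponent of the corresponding prime:
  2^1 = 2
  3^1 = 3
Product = 2 * 3 = 6

6


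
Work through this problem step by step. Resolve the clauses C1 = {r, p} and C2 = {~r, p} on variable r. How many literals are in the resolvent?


Remove r from C1 and ~r from C2.
C1 remainder: {p}
C2 remainder: {p}
Union (resolvent): {p}
Resolvent has 1 literal(s).

1


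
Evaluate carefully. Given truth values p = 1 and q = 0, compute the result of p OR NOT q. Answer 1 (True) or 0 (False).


p = 1, q = 0
Operation: p OR NOT q
Evaluate: 1 OR NOT 0 = 1

1


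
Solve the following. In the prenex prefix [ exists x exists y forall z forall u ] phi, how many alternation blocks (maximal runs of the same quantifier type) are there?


Quantifier-type sequence: E E A A  (A=forall, E=exists)
Group into maximal same-type runs:
  Ex2 | Ax2
Number of blocks = 2

2


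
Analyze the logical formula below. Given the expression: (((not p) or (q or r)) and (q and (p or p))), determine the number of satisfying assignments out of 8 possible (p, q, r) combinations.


Check all 8 assignments:
p=0, q=0, r=0: 0
p=0, q=0, r=1: 0
p=0, q=1, r=0: 0
p=0, q=1, r=1: 0
p=1, q=0, r=0: 0
p=1, q=0, r=1: 0
p=1, q=1, r=0: 1
p=1, q=1, r=1: 1
Count of True = 2

2


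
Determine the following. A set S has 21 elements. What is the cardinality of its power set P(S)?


The power set of a set with n elements has 2^n elements.
|P(S)| = 2^21 = 2097152

2097152


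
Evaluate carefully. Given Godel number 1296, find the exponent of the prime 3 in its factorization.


Factorize 1296 by dividing by 3 repeatedly.
Division steps: 3 divides 1296 exactly 4 time(s).
Exponent of 3 = 4

4


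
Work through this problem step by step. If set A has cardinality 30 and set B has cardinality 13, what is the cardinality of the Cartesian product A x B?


The Cartesian product A x B contains all ordered pairs (a, b).
|A x B| = |A| * |B| = 30 * 13 = 390

390


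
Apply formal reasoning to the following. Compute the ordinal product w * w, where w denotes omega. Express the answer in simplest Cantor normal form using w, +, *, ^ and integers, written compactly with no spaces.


Compute w * w.
Ordinal * is associative and left-distributive over +, but NOT commutative; for finite n>1, n*w = w but w*n stays w*n.
w * w = w^2 by definition.
Result = w^2

w^2


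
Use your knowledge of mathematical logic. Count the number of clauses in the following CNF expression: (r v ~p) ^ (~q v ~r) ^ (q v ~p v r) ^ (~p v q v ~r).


A CNF formula is a conjunction of clauses.
Clauses are separated by ^.
Counting the conjuncts: 4 clauses.

4


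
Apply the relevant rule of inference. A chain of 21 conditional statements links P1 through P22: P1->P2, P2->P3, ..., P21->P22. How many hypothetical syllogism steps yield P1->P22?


With 21 implications in a chain connecting 22 propositions:
P1->P2, P2->P3, ..., P21->P22
Steps needed = (number of implications) - 1 = 21 - 1 = 20

20


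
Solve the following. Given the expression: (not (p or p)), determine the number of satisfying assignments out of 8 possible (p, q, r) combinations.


Check all 8 assignments:
p=0, q=0, r=0: 1
p=0, q=0, r=1: 1
p=0, q=1, r=0: 1
p=0, q=1, r=1: 1
p=1, q=0, r=0: 0
p=1, q=0, r=1: 0
p=1, q=1, r=0: 0
p=1, q=1, r=1: 0
Count of True = 4

4


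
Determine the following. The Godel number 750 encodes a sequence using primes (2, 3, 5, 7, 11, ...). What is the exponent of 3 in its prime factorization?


Factorize 750 by dividing by 3 repeatedly.
Division steps: 3 divides 750 exactly 1 time(s).
Exponent of 3 = 1

1


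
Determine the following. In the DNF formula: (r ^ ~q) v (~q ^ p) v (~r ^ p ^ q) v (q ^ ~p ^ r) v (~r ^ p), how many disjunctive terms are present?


A DNF formula is a disjunction of terms (conjunctions).
Terms are separated by v.
Counting the disjuncts: 5 terms.

5


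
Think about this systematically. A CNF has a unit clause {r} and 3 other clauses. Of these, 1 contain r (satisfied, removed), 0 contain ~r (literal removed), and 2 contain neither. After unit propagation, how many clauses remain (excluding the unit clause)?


Satisfied (removed): 1
Shortened (remain): 0
Unchanged (remain): 2
Remaining = 0 + 2 = 2

2


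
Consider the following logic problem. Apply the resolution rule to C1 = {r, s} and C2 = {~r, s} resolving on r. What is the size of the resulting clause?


Remove r from C1 and ~r from C2.
C1 remainder: {s}
C2 remainder: {s}
Union (resolvent): {s}
Resolvent has 1 literal(s).

1


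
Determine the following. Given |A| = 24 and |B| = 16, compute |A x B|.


The Cartesian product A x B contains all ordered pairs (a, b).
|A x B| = |A| * |B| = 24 * 16 = 384

384


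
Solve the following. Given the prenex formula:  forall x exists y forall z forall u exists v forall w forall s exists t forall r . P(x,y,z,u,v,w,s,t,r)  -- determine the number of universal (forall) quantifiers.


Quantifier prefix: forall x exists y forall z forall u exists v forall w forall s exists t forall r
Mark each quantifier type:
  U E U U E U U E U
Universal count = 6, Existential count = 3
Asked for universal (forall) quantifiers: 6

6


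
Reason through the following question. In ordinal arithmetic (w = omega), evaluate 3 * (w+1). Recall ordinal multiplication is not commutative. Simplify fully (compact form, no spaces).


Compute 3 * (w+1).
Ordinal * is associative and left-distributive over +, but NOT commutative; for finite n>1, n*w = w but w*n stays w*n.
By left-distributivity: 3 * (w+1) = 3*w + 3*1 = w + 3 = w+3.
Result = w+3

w+3


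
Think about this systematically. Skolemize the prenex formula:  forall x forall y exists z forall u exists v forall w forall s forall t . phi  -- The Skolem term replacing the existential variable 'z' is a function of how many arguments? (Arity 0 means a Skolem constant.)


Quantifier prefix: forall x forall y exists z forall u exists v forall w forall s forall t
'z' is existentially quantified at position 3.
Universal variables preceding it: x, y
Skolem function arity = 2

2


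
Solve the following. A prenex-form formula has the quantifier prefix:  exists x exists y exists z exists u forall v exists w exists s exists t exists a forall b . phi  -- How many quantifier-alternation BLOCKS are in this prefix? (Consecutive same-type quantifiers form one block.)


Quantifier-type sequence: E E E E A E E E E A  (A=forall, E=exists)
Group into maximal same-type runs:
  Ex4 | Ax1 | Ex4 | Ax1
Number of blocks = 4

4


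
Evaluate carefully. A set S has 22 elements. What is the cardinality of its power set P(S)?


The power set of a set with n elements has 2^n elements.
|P(S)| = 2^22 = 4194304

4194304


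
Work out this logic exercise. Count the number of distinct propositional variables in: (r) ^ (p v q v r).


Identify each variable that appears in the formula.
Variables found: p, q, r
Count = 3

3


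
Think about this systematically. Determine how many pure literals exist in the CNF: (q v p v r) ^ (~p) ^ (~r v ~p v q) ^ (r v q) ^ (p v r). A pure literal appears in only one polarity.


Check each variable for pure literal status:
p: mixed (not pure)
q: pure positive
r: mixed (not pure)
Pure literal count = 1

1


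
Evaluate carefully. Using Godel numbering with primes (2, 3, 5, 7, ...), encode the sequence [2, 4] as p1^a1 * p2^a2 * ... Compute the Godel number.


Encode each element as an exponent of the corresponding prime:
  2^2 = 4
  3^4 = 81
Product = 4 * 81 = 324

324


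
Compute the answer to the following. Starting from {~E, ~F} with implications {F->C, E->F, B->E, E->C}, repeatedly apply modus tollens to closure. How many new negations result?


Initial negated facts: {~E, ~F}
Apply modus tollens to closure:
  ~E and B->E  =>  ~B
Final negated: {~B, ~E, ~F}
New negations: {~B}
Count = 1

1


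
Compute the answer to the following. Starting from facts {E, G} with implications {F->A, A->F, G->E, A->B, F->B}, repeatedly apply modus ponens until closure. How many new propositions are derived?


Initial facts: {E, G}
Apply modus ponens to closure:
  (no implication fires)
Final known: {E, G}
New propositions: {(none)}
Count = 0

0


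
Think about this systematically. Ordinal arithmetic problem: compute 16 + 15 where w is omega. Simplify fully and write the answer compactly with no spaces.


Compute 16 + 15.
Ordinal + is associative but NOT commutative; for finite n>0, n + w = w but w + n stays w+n.
Both operands finite; ordinal + agrees with natural +: 16 + 15 = 31.
Result = 31

31


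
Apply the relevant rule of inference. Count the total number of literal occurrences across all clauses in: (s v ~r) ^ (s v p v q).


Counting literals in each clause:
Clause 1: 2 literal(s)
Clause 2: 3 literal(s)
Total = 5

5


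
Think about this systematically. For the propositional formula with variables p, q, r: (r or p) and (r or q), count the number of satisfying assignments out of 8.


Evaluate all 8 assignments for p, q, r:
p=0, q=0, r=0: 0
p=0, q=0, r=1: 1
p=0, q=1, r=0: 0
p=0, q=1, r=1: 1
p=1, q=0, r=0: 0
p=1, q=0, r=1: 1
p=1, q=1, r=0: 1
p=1, q=1, r=1: 1
Satisfying count = 5

5


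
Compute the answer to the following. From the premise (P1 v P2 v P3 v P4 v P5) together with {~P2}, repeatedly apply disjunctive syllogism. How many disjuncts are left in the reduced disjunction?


Original disjuncts (5): P1, P2, P3, P4, P5
Negated (eliminate): ~P2
Remaining disjuncts: P1, P3, P4, P5
Count = 5 - 1 = 4

4


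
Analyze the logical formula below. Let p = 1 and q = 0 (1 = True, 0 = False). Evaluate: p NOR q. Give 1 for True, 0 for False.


p = 1, q = 0
Operation: p NOR q
Evaluate: 1 NOR 0 = 0

0


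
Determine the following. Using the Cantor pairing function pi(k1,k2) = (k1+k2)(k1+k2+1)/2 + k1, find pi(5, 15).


k1 + k2 = 20
(k1+k2)(k1+k2+1)/2 = 20 * 21 / 2 = 210
pi = 210 + 5 = 215

215


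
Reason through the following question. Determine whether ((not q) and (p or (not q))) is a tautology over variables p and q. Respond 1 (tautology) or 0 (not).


Check all 4 assignments:
p=0, q=0: 1
p=0, q=1: 0
p=1, q=0: 1
p=1, q=1: 0
Satisfying count = 2/4.
Tautology iff count = 4: no.

0


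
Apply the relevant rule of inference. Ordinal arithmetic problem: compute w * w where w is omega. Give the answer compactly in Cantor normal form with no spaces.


Compute w * w.
Ordinal * is associative and left-distributive over +, but NOT commutative; for finite n>1, n*w = w but w*n stays w*n.
w * w = w^2 by definition.
Result = w^2

w^2


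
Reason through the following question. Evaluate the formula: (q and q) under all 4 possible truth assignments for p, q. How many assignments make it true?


Check all 4 assignments:
p=0, q=0: 0
p=0, q=1: 1
p=1, q=0: 0
p=1, q=1: 1
Count of True = 2

2


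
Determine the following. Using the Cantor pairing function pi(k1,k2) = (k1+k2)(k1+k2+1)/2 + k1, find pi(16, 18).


k1 + k2 = 34
(k1+k2)(k1+k2+1)/2 = 34 * 35 / 2 = 595
pi = 595 + 16 = 611

611


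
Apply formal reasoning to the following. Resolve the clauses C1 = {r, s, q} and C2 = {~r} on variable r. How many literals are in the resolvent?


Remove r from C1 and ~r from C2.
C1 remainder: {s, q}
C2 remainder: {}
Union (resolvent): {q, s}
Resolvent has 2 literal(s).

2


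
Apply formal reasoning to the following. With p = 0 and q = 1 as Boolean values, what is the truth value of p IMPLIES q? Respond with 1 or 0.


p = 0, q = 1
Operation: p IMPLIES q
Evaluate: 0 IMPLIES 1 = 1

1


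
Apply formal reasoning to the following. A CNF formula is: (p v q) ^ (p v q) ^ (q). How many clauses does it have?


A CNF formula is a conjunction of clauses.
Clauses are separated by ^.
Counting the conjuncts: 3 clauses.

3


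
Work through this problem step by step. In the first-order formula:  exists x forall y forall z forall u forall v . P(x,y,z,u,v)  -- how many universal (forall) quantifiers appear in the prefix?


Quantifier prefix: exists x forall y forall z forall u forall v
Mark each quantifier type:
  E U U U U
Universal count = 4, Existential count = 1
Asked for universal (forall) quantifiers: 4

4


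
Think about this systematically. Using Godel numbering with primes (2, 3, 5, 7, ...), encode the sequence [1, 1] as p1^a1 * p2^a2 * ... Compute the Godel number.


Encode each element as an exponent of the corresponding prime:
  2^1 = 2
  3^1 = 3
Product = 2 * 3 = 6

6


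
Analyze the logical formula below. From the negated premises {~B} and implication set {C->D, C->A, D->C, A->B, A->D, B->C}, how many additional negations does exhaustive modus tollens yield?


Initial negated facts: {~B}
Apply modus tollens to closure:
  ~B and A->B  =>  ~A
  ~A and C->A  =>  ~C
  ~C and D->C  =>  ~D
Final negated: {~A, ~B, ~C, ~D}
New negations: {~A, ~C, ~D}
Count = 3

3


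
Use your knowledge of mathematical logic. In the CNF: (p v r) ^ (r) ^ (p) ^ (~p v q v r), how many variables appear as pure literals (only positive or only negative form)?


Check each variable for pure literal status:
p: mixed (not pure)
q: pure positive
r: pure positive
Pure literal count = 2

2


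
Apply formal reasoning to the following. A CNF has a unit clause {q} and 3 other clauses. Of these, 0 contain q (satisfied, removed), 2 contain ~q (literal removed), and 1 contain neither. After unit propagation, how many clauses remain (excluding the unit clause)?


Satisfied (removed): 0
Shortened (remain): 2
Unchanged (remain): 1
Remaining = 2 + 1 = 3

3


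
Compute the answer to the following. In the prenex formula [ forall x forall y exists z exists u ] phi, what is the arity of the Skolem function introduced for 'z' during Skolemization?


Quantifier prefix: forall x forall y exists z exists u
'z' is existentially quantified at position 3.
Universal variables preceding it: x, y
Skolem function arity = 2

2


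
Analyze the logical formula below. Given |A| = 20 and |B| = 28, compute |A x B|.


The Cartesian product A x B contains all ordered pairs (a, b).
|A x B| = |A| * |B| = 20 * 28 = 560

560


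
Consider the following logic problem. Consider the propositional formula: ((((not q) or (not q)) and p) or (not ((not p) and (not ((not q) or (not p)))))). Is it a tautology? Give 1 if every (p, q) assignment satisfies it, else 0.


Check all 4 assignments:
p=0, q=0: 1
p=0, q=1: 1
p=1, q=0: 1
p=1, q=1: 1
Satisfying count = 4/4.
Tautology iff count = 4: yes.

1


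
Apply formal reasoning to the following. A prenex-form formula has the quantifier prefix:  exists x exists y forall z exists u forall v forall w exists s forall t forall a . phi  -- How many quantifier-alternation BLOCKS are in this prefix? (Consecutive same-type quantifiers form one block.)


Quantifier-type sequence: E E A E A A E A A  (A=forall, E=exists)
Group into maximal same-type runs:
  Ex2 | Ax1 | Ex1 | Ax2 | Ex1 | Ax2
Number of blocks = 6

6


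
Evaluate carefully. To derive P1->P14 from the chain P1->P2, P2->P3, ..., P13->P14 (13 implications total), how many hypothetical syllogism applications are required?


With 13 implications in a chain connecting 14 propositions:
P1->P2, P2->P3, ..., P13->P14
Steps needed = (number of implications) - 1 = 13 - 1 = 12

12


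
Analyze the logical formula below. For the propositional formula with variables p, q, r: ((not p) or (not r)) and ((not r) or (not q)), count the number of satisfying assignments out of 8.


Evaluate all 8 assignments for p, q, r:
p=0, q=0, r=0: 1
p=0, q=0, r=1: 1
p=0, q=1, r=0: 1
p=0, q=1, r=1: 0
p=1, q=0, r=0: 1
p=1, q=0, r=1: 0
p=1, q=1, r=0: 1
p=1, q=1, r=1: 0
Satisfying count = 5

5


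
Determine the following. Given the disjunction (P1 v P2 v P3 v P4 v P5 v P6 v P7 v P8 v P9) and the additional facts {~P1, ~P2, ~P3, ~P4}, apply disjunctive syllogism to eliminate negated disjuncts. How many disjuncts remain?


Original disjuncts (9): P1, P2, P3, P4, P5, P6, P7, P8, P9
Negated (eliminate): ~P1, ~P2, ~P3, ~P4
Remaining disjuncts: P5, P6, P7, P8, P9
Count = 9 - 4 = 5

5


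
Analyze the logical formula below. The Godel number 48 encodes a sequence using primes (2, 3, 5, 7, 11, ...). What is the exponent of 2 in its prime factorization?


Factorize 48 by dividing by 2 repeatedly.
Division steps: 2 divides 48 exactly 4 time(s).
Exponent of 2 = 4

4


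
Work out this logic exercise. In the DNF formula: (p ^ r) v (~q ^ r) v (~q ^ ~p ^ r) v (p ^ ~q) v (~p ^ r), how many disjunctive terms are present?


A DNF formula is a disjunction of terms (conjunctions).
Terms are separated by v.
Counting the disjuncts: 5 terms.

5


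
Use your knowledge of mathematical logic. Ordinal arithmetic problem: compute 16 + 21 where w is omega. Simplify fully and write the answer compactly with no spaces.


Compute 16 + 21.
Ordinal + is associative but NOT commutative; for finite n>0, n + w = w but w + n stays w+n.
Both operands finite; ordinal + agrees with natural +: 16 + 21 = 37.
Result = 37

37


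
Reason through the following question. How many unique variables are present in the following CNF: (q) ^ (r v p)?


Identify each variable that appears in the formula.
Variables found: p, q, r
Count = 3

3


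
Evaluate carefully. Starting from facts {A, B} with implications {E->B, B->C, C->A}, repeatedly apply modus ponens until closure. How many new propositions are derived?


Initial facts: {A, B}
Apply modus ponens to closure:
  B and B->C  =>  C
Final known: {A, B, C}
New propositions: {C}
Count = 1

1


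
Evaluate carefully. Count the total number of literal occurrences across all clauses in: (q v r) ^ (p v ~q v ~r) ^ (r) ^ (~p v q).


Counting literals in each clause:
Clause 1: 2 literal(s)
Clause 2: 3 literal(s)
Clause 3: 1 literal(s)
Clause 4: 2 literal(s)
Total = 8

8


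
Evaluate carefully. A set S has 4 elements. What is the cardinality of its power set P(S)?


The power set of a set with n elements has 2^n elements.
|P(S)| = 2^4 = 16

16


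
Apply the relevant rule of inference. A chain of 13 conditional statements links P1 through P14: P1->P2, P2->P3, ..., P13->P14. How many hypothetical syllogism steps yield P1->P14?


With 13 implications in a chain connecting 14 propositions:
P1->P2, P2->P3, ..., P13->P14
Steps needed = (number of implications) - 1 = 13 - 1 = 12

12


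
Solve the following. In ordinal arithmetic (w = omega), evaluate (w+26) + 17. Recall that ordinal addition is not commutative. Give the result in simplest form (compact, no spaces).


Compute (w+26) + 17.
Ordinal + is associative but NOT commutative; for finite n>0, n + w = w but w + n stays w+n.
By associativity: (w+26) + 17 = w + (26+17) = w+43.
Result = w+43

w+43


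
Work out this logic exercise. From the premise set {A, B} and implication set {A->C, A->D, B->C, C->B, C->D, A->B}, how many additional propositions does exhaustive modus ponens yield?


Initial facts: {A, B}
Apply modus ponens to closure:
  A and A->C  =>  C
  A and A->D  =>  D
Final known: {A, B, C, D}
New propositions: {C, D}
Count = 2

2


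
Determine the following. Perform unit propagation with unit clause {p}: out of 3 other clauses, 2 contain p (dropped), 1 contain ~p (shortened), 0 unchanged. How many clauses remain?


Satisfied (removed): 2
Shortened (remain): 1
Unchanged (remain): 0
Remaining = 1 + 0 = 1

1


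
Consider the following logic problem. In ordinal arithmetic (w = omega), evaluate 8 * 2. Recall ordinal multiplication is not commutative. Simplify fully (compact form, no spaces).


Compute 8 * 2.
Ordinal * is associative and left-distributive over +, but NOT commutative; for finite n>1, n*w = w but w*n stays w*n.
Both finite; ordinal * agrees with natural *: 8 * 2 = 16.
Result = 16

16


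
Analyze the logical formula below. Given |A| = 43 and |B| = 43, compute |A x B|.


The Cartesian product A x B contains all ordered pairs (a, b).
|A x B| = |A| * |B| = 43 * 43 = 1849

1849


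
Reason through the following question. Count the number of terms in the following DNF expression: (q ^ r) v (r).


A DNF formula is a disjunction of terms (conjunctions).
Terms are separated by v.
Counting the disjuncts: 2 terms.

2


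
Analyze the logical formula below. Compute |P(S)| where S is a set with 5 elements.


The power set of a set with n elements has 2^n elements.
|P(S)| = 2^5 = 32

32


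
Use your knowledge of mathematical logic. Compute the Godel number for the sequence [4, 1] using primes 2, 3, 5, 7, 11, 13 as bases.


Encode each element as an exponent of the corresponding prime:
  2^4 = 16
  3^1 = 3
Product = 16 * 3 = 48

48


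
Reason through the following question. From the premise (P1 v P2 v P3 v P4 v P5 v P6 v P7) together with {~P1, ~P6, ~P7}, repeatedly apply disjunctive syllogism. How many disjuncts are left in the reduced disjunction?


Original disjuncts (7): P1, P2, P3, P4, P5, P6, P7
Negated (eliminate): ~P1, ~P6, ~P7
Remaining disjuncts: P2, P3, P4, P5
Count = 7 - 3 = 4

4


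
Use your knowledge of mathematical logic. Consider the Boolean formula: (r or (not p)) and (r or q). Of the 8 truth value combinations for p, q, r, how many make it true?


Evaluate all 8 assignments for p, q, r:
p=0, q=0, r=0: 0
p=0, q=0, r=1: 1
p=0, q=1, r=0: 1
p=0, q=1, r=1: 1
p=1, q=0, r=0: 0
p=1, q=0, r=1: 1
p=1, q=1, r=0: 0
p=1, q=1, r=1: 1
Satisfying count = 5

5


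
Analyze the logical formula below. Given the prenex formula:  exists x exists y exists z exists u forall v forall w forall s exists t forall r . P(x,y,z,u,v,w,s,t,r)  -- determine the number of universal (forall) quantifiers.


Quantifier prefix: exists x exists y exists z exists u forall v forall w forall s exists t forall r
Mark each quantifier type:
  E E E E U U U E U
Universal count = 4, Existential count = 5
Asked for universal (forall) quantifiers: 4

4


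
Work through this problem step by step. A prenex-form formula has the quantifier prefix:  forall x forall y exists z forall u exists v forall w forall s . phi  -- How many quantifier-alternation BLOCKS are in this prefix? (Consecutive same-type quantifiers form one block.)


Quantifier-type sequence: A A E A E A A  (A=forall, E=exists)
Group into maximal same-type runs:
  Ax2 | Ex1 | Ax1 | Ex1 | Ax2
Number of blocks = 5

5


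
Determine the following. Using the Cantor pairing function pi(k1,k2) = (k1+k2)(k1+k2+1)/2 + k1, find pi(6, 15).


k1 + k2 = 21
(k1+k2)(k1+k2+1)/2 = 21 * 22 / 2 = 231
pi = 231 + 6 = 237

237


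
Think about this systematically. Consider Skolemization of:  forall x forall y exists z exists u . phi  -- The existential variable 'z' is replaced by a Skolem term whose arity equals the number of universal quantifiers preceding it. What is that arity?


Quantifier prefix: forall x forall y exists z exists u
'z' is existentially quantified at position 3.
Universal variables preceding it: x, y
Skolem function arity = 2

2


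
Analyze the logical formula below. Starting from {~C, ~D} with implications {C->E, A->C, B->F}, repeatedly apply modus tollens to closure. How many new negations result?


Initial negated facts: {~C, ~D}
Apply modus tollens to closure:
  ~C and A->C  =>  ~A
Final negated: {~A, ~C, ~D}
New negations: {~A}
Count = 1

1


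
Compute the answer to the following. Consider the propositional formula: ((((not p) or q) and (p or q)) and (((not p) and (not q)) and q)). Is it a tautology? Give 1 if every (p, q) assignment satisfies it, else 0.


Check all 4 assignments:
p=0, q=0: 0
p=0, q=1: 0
p=1, q=0: 0
p=1, q=1: 0
Satisfying count = 0/4.
Tautology iff count = 4: no.

0


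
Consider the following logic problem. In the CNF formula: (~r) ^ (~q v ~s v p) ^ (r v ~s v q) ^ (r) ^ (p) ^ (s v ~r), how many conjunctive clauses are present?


A CNF formula is a conjunction of clauses.
Clauses are separated by ^.
Counting the conjuncts: 6 clauses.

6


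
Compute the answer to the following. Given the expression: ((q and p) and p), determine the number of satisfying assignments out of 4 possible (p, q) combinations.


Check all 4 assignments:
p=0, q=0: 0
p=0, q=1: 0
p=1, q=0: 0
p=1, q=1: 1
Count of True = 1

1


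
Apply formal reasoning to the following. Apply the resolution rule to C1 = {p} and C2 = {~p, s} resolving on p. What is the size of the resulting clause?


Remove p from C1 and ~p from C2.
C1 remainder: {}
C2 remainder: {s}
Union (resolvent): {s}
Resolvent has 1 literal(s).

1


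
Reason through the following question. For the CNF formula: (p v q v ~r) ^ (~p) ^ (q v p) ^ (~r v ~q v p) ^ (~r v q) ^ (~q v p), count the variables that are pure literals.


Check each variable for pure literal status:
p: mixed (not pure)
q: mixed (not pure)
r: pure negative
Pure literal count = 1

1


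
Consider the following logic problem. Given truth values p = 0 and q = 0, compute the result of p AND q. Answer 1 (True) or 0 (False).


p = 0, q = 0
Operation: p AND q
Evaluate: 0 AND 0 = 0

0


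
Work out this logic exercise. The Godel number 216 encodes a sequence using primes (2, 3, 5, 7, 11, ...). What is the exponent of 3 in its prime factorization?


Factorize 216 by dividing by 3 repeatedly.
Division steps: 3 divides 216 exactly 3 time(s).
Exponent of 3 = 3

3


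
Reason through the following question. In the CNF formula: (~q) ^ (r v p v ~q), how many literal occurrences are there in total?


Counting literals in each clause:
Clause 1: 1 literal(s)
Clause 2: 3 literal(s)
Total = 4

4


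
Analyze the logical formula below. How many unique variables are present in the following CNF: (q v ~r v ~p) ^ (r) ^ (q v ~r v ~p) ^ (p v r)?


Identify each variable that appears in the formula.
Variables found: p, q, r
Count = 3

3


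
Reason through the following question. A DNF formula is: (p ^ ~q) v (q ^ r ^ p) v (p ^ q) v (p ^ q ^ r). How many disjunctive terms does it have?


A DNF formula is a disjunction of terms (conjunctions).
Terms are separated by v.
Counting the disjuncts: 4 terms.

4


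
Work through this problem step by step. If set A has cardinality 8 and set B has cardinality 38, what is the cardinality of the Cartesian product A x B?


The Cartesian product A x B contains all ordered pairs (a, b).
|A x B| = |A| * |B| = 8 * 38 = 304

304


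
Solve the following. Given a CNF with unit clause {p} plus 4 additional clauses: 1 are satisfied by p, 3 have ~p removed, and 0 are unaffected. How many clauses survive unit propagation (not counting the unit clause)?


Satisfied (removed): 1
Shortened (remain): 3
Unchanged (remain): 0
Remaining = 3 + 0 = 3

3


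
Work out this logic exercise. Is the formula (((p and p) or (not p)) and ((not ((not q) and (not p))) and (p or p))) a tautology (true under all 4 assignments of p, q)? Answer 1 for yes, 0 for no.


Check all 4 assignments:
p=0, q=0: 0
p=0, q=1: 0
p=1, q=0: 1
p=1, q=1: 1
Satisfying count = 2/4.
Tautology iff count = 4: no.

0


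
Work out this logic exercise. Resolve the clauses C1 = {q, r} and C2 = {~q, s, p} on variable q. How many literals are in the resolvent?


Remove q from C1 and ~q from C2.
C1 remainder: {r}
C2 remainder: {s, p}
Union (resolvent): {p, r, s}
Resolvent has 3 literal(s).

3


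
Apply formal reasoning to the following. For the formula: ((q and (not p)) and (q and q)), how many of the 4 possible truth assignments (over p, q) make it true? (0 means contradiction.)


Check all 4 assignments:
p=0, q=0: 0
p=0, q=1: 1
p=1, q=0: 0
p=1, q=1: 0
Count of True = 1

1


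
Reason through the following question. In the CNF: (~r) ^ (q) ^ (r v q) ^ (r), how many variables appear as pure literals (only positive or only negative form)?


Check each variable for pure literal status:
p: absent (not pure)
q: pure positive
r: mixed (not pure)
Pure literal count = 1

1


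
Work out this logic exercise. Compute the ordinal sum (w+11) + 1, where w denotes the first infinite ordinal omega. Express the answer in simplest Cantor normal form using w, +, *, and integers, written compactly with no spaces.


Compute (w+11) + 1.
Ordinal + is associative but NOT commutative; for finite n>0, n + w = w but w + n stays w+n.
By associativity: (w+11) + 1 = w + (11+1) = w+12.
Result = w+12

w+12


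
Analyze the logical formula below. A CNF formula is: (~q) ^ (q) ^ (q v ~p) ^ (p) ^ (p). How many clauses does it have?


A CNF formula is a conjunction of clauses.
Clauses are separated by ^.
Counting the conjuncts: 5 clauses.

5


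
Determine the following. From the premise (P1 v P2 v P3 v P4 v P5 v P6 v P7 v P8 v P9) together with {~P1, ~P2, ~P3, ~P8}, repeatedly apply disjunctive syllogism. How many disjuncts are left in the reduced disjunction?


Original disjuncts (9): P1, P2, P3, P4, P5, P6, P7, P8, P9
Negated (eliminate): ~P1, ~P2, ~P3, ~P8
Remaining disjuncts: P4, P5, P6, P7, P9
Count = 9 - 4 = 5

5


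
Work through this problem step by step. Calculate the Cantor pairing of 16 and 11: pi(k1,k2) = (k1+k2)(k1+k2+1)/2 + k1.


k1 + k2 = 27
(k1+k2)(k1+k2+1)/2 = 27 * 28 / 2 = 378
pi = 378 + 16 = 394

394


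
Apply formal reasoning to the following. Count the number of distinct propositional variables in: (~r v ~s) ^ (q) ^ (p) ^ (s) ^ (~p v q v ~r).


Identify each variable that appears in the formula.
Variables found: p, q, r, s
Count = 4

4


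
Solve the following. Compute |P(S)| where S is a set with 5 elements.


The power set of a set with n elements has 2^n elements.
|P(S)| = 2^5 = 32

32


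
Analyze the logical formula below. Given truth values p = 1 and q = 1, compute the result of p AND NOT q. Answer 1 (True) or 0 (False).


p = 1, q = 1
Operation: p AND NOT q
Evaluate: 1 AND NOT 1 = 0

0


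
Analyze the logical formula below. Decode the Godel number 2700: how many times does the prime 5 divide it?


Factorize 2700 by dividing by 5 repeatedly.
Division steps: 5 divides 2700 exactly 2 time(s).
Exponent of 5 = 2

2


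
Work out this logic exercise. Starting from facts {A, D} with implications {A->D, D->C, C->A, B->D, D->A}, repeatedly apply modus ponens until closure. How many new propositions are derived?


Initial facts: {A, D}
Apply modus ponens to closure:
  D and D->C  =>  C
Final known: {A, C, D}
New propositions: {C}
Count = 1

1


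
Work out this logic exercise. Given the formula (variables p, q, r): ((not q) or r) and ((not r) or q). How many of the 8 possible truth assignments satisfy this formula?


Evaluate all 8 assignments for p, q, r:
p=0, q=0, r=0: 1
p=0, q=0, r=1: 0
p=0, q=1, r=0: 0
p=0, q=1, r=1: 1
p=1, q=0, r=0: 1
p=1, q=0, r=1: 0
p=1, q=1, r=0: 0
p=1, q=1, r=1: 1
Satisfying count = 4

4


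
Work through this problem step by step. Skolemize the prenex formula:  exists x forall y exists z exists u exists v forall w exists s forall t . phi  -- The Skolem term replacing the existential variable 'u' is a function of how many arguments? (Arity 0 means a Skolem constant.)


Quantifier prefix: exists x forall y exists z exists u exists v forall w exists s forall t
'u' is existentially quantified at position 4.
Universal variables preceding it: y
Skolem function arity = 1

1


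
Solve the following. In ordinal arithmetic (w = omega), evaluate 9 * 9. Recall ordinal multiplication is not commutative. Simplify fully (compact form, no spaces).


Compute 9 * 9.
Ordinal * is associative and left-distributive over +, but NOT commutative; for finite n>1, n*w = w but w*n stays w*n.
Both finite; ordinal * agrees with natural *: 9 * 9 = 81.
Result = 81

81


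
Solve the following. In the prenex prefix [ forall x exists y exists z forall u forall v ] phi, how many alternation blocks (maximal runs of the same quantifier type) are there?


Quantifier-type sequence: A E E A A  (A=forall, E=exists)
Group into maximal same-type runs:
  Ax1 | Ex2 | Ax2
Number of blocks = 3

3


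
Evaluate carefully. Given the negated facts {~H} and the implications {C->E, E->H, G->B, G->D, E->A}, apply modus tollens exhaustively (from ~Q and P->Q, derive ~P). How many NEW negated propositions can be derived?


Initial negated facts: {~H}
Apply modus tollens to closure:
  ~H and E->H  =>  ~E
  ~E and C->E  =>  ~C
Final negated: {~C, ~E, ~H}
New negations: {~C, ~E}
Count = 2

2


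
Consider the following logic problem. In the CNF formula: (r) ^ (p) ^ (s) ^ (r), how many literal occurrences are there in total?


Counting literals in each clause:
Clause 1: 1 literal(s)
Clause 2: 1 literal(s)
Clause 3: 1 literal(s)
Clause 4: 1 literal(s)
Total = 4

4


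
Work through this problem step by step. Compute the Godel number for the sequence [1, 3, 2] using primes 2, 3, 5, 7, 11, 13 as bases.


Encode each element as an exponent of the corresponding prime:
  2^1 = 2
  3^3 = 27
  5^2 = 25
Product = 2 * 27 * 25 = 1350

1350


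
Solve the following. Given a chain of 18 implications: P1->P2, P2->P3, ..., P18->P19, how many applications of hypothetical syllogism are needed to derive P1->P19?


With 18 implications in a chain connecting 19 propositions:
P1->P2, P2->P3, ..., P18->P19
Steps needed = (number of implications) - 1 = 18 - 1 = 17

17


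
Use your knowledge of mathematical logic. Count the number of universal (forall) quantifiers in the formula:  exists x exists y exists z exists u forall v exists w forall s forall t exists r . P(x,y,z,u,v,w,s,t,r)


Quantifier prefix: exists x exists y exists z exists u forall v exists w forall s forall t exists r
Mark each quantifier type:
  E E E E U E U U E
Universal count = 3, Existential count = 6
Asked for universal (forall) quantifiers: 3

3


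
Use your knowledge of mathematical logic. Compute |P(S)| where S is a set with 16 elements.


The power set of a set with n elements has 2^n elements.
|P(S)| = 2^16 = 65536

65536


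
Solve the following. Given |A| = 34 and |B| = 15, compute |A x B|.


The Cartesian product A x B contains all ordered pairs (a, b).
|A x B| = |A| * |B| = 34 * 15 = 510

510


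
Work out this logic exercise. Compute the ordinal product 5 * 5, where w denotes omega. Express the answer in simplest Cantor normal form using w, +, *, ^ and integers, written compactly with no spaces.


Compute 5 * 5.
Ordinal * is associative and left-distributive over +, but NOT commutative; for finite n>1, n*w = w but w*n stays w*n.
Both finite; ordinal * agrees with natural *: 5 * 5 = 25.
Result = 25

25


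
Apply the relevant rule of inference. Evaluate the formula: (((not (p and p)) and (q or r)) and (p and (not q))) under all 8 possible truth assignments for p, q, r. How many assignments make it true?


Check all 8 assignments:
p=0, q=0, r=0: 0
p=0, q=0, r=1: 0
p=0, q=1, r=0: 0
p=0, q=1, r=1: 0
p=1, q=0, r=0: 0
p=1, q=0, r=1: 0
p=1, q=1, r=0: 0
p=1, q=1, r=1: 0
Count of True = 0

0


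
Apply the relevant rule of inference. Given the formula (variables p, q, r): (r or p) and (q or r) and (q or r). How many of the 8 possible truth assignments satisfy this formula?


Evaluate all 8 assignments for p, q, r:
p=0, q=0, r=0: 0
p=0, q=0, r=1: 1
p=0, q=1, r=0: 0
p=0, q=1, r=1: 1
p=1, q=0, r=0: 0
p=1, q=0, r=1: 1
p=1, q=1, r=0: 1
p=1, q=1, r=1: 1
Satisfying count = 5

5


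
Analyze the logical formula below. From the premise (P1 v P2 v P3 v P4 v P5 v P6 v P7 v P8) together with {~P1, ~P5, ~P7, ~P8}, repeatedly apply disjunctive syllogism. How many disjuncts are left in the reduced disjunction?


Original disjuncts (8): P1, P2, P3, P4, P5, P6, P7, P8
Negated (eliminate): ~P1, ~P5, ~P7, ~P8
Remaining disjuncts: P2, P3, P4, P6
Count = 8 - 4 = 4

4


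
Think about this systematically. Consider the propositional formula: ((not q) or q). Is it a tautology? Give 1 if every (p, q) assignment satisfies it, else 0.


Check all 4 assignments:
p=0, q=0: 1
p=0, q=1: 1
p=1, q=0: 1
p=1, q=1: 1
Satisfying count = 4/4.
Tautology iff count = 4: yes.

1


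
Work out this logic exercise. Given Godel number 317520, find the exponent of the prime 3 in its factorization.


Factorize 317520 by dividing by 3 repeatedly.
Division steps: 3 divides 317520 exactly 4 time(s).
Exponent of 3 = 4

4


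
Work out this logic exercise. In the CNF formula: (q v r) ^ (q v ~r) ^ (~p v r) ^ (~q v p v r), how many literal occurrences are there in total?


Counting literals in each clause:
Clause 1: 2 literal(s)
Clause 2: 2 literal(s)
Clause 3: 2 literal(s)
Clause 4: 3 literal(s)
Total = 9

9


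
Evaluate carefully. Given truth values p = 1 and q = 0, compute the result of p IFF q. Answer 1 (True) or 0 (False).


p = 1, q = 0
Operation: p IFF q
Evaluate: 1 IFF 0 = 0

0


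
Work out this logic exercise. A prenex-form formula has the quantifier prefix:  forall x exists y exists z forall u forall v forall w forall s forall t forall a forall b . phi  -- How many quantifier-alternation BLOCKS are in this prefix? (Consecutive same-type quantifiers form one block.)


Quantifier-type sequence: A E E A A A A A A A  (A=forall, E=exists)
Group into maximal same-type runs:
  Ax1 | Ex2 | Ax7
Number of blocks = 3

3
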